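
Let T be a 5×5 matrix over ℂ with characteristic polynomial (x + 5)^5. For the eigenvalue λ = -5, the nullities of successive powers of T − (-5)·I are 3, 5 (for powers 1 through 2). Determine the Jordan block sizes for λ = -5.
Block sizes for λ = -5: [2, 2, 1]

From the dimensions of kernels of powers, the number of Jordan blocks of size at least j is d_j − d_{j−1} where d_j = dim ker(N^j) (with d_0 = 0). Computing the differences gives [3, 2].
The number of blocks of size exactly k is (#blocks of size ≥ k) − (#blocks of size ≥ k + 1), so the partition is: 1 block(s) of size 1, 2 block(s) of size 2.
In nonincreasing order the block sizes are [2, 2, 1].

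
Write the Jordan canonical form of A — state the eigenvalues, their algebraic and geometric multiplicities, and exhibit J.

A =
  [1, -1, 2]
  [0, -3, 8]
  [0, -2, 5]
J_2(1) ⊕ J_1(1)

The characteristic polynomial is
  det(x·I − A) = x^3 - 3*x^2 + 3*x - 1 = (x - 1)^3

Eigenvalues and multiplicities (the geometric multiplicity of λ is n − rank(A − λI), which equals the number of Jordan blocks for λ):
  λ = 1: algebraic multiplicity = 3, geometric multiplicity = 2

Determining the block sizes for each eigenvalue:
  λ = 1: 2 blocks summing to 3 forces exactly one block of size 2 and the rest size 1 → block sizes [2, 1]

Assembling the blocks gives a Jordan form
J =
  [1, 1, 0]
  [0, 1, 0]
  [0, 0, 1]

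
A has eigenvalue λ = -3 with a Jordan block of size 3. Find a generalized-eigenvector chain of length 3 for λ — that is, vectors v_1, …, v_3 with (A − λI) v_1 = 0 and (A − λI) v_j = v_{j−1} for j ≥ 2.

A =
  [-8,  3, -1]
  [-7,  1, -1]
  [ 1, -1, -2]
A Jordan chain for λ = -3 of length 3:
v_1 = (3, 6, 3)ᵀ
v_2 = (-5, -7, 1)ᵀ
v_3 = (1, 0, 0)ᵀ

Let N = A − (-3)·I. We want v_3 with N^3 v_3 = 0 but N^2 v_3 ≠ 0; then v_{j-1} := N · v_j for j = 3, …, 2.

Pick v_3 = (1, 0, 0)ᵀ.
Then v_2 = N · v_3 = (-5, -7, 1)ᵀ.
Then v_1 = N · v_2 = (3, 6, 3)ᵀ.

Sanity check: (A − (-3)·I) v_1 = (0, 0, 0)ᵀ = 0. ✓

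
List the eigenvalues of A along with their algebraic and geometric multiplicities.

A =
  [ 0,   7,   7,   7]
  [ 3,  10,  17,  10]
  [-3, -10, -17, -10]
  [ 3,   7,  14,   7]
λ = 0: alg = 4, geom = 2

Step 1 — factor the characteristic polynomial to read off the algebraic multiplicities:
  χ_A(x) = x^4

Step 2 — compute geometric multiplicities via the rank-nullity identity g(λ) = n − rank(A − λI):
  rank(A − (0)·I) = 2, so dim ker(A − (0)·I) = n − 2 = 2

Summary:
  λ = 0: algebraic multiplicity = 4, geometric multiplicity = 2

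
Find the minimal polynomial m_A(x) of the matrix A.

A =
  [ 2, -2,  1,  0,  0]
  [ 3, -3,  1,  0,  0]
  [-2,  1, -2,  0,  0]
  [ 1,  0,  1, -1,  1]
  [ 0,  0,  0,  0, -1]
x^3 + 3*x^2 + 3*x + 1

The characteristic polynomial is χ_A(x) = (x + 1)^5, so the eigenvalues are known. The minimal polynomial is
  m_A(x) = Π_λ (x − λ)^{k_λ}
where k_λ is the size of the *largest* Jordan block for λ (equivalently, the smallest k with (A − λI)^k v = 0 for every generalised eigenvector v of λ).

  λ = -1: largest Jordan block has size 3, contributing (x + 1)^3

So m_A(x) = (x + 1)^3 = x^3 + 3*x^2 + 3*x + 1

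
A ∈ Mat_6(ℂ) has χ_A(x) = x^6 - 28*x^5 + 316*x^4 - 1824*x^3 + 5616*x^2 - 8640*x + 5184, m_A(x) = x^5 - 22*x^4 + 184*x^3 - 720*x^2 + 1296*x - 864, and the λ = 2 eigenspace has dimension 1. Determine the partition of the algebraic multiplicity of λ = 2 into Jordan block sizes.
Block sizes for λ = 2: [2]

Step 1 — from the characteristic polynomial, algebraic multiplicity of λ = 2 is 2. From dim ker(A − (2)·I) = 1, there are exactly 1 Jordan blocks for λ = 2.
Step 2 — from the minimal polynomial, the factor (x − 2)^2 tells us the largest block for λ = 2 has size 2.
Step 3 — with total size 2, 1 blocks, and largest block 2, the block sizes (in nonincreasing order) are [2].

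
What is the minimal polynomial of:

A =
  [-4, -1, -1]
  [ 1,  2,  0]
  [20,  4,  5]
x^3 - 3*x^2 + 3*x - 1

The characteristic polynomial is χ_A(x) = (x - 1)^3, so the eigenvalues are known. The minimal polynomial is
  m_A(x) = Π_λ (x − λ)^{k_λ}
where k_λ is the size of the *largest* Jordan block for λ (equivalently, the smallest k with (A − λI)^k v = 0 for every generalised eigenvector v of λ).

  λ = 1: largest Jordan block has size 3, contributing (x − 1)^3

So m_A(x) = (x - 1)^3 = x^3 - 3*x^2 + 3*x - 1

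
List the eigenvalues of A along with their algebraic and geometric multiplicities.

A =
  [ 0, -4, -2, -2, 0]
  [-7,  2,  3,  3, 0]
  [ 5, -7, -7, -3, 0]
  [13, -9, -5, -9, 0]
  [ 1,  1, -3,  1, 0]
λ = -4: alg = 3, geom = 1; λ = -2: alg = 1, geom = 1; λ = 0: alg = 1, geom = 1

Step 1 — factor the characteristic polynomial to read off the algebraic multiplicities:
  χ_A(x) = x*(x + 2)*(x + 4)^3

Step 2 — compute geometric multiplicities via the rank-nullity identity g(λ) = n − rank(A − λI):
  rank(A − (-4)·I) = 4, so dim ker(A − (-4)·I) = n − 4 = 1
  rank(A − (-2)·I) = 4, so dim ker(A − (-2)·I) = n − 4 = 1
  rank(A − (0)·I) = 4, so dim ker(A − (0)·I) = n − 4 = 1

Summary:
  λ = -4: algebraic multiplicity = 3, geometric multiplicity = 1
  λ = -2: algebraic multiplicity = 1, geometric multiplicity = 1
  λ = 0: algebraic multiplicity = 1, geometric multiplicity = 1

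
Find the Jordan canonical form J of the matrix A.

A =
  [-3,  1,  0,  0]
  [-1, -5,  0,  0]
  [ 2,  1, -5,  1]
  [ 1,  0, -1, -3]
J_2(-4) ⊕ J_2(-4)

The characteristic polynomial is
  det(x·I − A) = x^4 + 16*x^3 + 96*x^2 + 256*x + 256 = (x + 4)^4

Eigenvalues and multiplicities (the geometric multiplicity of λ is n − rank(A − λI), which equals the number of Jordan blocks for λ):
  λ = -4: algebraic multiplicity = 4, geometric multiplicity = 2

Determining the block sizes for each eigenvalue:
  λ = -4: with am = 4 and gm = 2, the partition is not yet determined (e.g. several partitions of 4 into 2 parts exist). Let N = A − (-4)·I. Computing rank(N^1) = 2, rank(N^2) = 0; the number of blocks of size ≥ j is rank(N^{j−1}) − rank(N^j), giving [2, 2]. So we have 2 block(s) of size 2 → block sizes [2, 2]

Assembling the blocks gives a Jordan form
J =
  [-4,  1,  0,  0]
  [ 0, -4,  0,  0]
  [ 0,  0, -4,  1]
  [ 0,  0,  0, -4]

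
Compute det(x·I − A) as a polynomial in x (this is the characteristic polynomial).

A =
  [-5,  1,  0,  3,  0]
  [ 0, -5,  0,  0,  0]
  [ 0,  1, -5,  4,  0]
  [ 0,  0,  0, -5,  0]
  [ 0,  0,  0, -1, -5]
x^5 + 25*x^4 + 250*x^3 + 1250*x^2 + 3125*x + 3125

Expanding det(x·I − A) (e.g. by cofactor expansion or by noting that A is similar to its Jordan form J, which has the same characteristic polynomial as A) gives
  χ_A(x) = x^5 + 25*x^4 + 250*x^3 + 1250*x^2 + 3125*x + 3125
which factors as (x + 5)^5. The eigenvalues (with algebraic multiplicities) are λ = -5 with multiplicity 5.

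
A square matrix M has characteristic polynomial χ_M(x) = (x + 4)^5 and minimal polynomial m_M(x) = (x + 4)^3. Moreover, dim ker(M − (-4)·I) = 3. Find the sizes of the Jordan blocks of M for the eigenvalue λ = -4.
Block sizes for λ = -4: [3, 1, 1]

Step 1 — from the characteristic polynomial, algebraic multiplicity of λ = -4 is 5. From dim ker(M − (-4)·I) = 3, there are exactly 3 Jordan blocks for λ = -4.
Step 2 — from the minimal polynomial, the factor (x + 4)^3 tells us the largest block for λ = -4 has size 3.
Step 3 — with total size 5, 3 blocks, and largest block 3, the block sizes (in nonincreasing order) are [3, 1, 1].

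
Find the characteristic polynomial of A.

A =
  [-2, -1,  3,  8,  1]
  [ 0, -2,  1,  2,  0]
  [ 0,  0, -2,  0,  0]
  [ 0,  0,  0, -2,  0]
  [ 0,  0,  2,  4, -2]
x^5 + 10*x^4 + 40*x^3 + 80*x^2 + 80*x + 32

Expanding det(x·I − A) (e.g. by cofactor expansion or by noting that A is similar to its Jordan form J, which has the same characteristic polynomial as A) gives
  χ_A(x) = x^5 + 10*x^4 + 40*x^3 + 80*x^2 + 80*x + 32
which factors as (x + 2)^5. The eigenvalues (with algebraic multiplicities) are λ = -2 with multiplicity 5.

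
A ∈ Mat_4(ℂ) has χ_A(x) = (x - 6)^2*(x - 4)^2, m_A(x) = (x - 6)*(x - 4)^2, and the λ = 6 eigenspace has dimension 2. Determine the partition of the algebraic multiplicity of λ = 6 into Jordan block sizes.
Block sizes for λ = 6: [1, 1]

Step 1 — from the characteristic polynomial, algebraic multiplicity of λ = 6 is 2. From dim ker(A − (6)·I) = 2, there are exactly 2 Jordan blocks for λ = 6.
Step 2 — from the minimal polynomial, the factor (x − 6) tells us the largest block for λ = 6 has size 1.
Step 3 — with total size 2, 2 blocks, and largest block 1, the block sizes (in nonincreasing order) are [1, 1].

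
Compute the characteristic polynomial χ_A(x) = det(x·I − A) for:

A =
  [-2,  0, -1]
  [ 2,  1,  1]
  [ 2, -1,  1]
x^3

Expanding det(x·I − A) (e.g. by cofactor expansion or by noting that A is similar to its Jordan form J, which has the same characteristic polynomial as A) gives
  χ_A(x) = x^3
which factors as x^3. The eigenvalues (with algebraic multiplicities) are λ = 0 with multiplicity 3.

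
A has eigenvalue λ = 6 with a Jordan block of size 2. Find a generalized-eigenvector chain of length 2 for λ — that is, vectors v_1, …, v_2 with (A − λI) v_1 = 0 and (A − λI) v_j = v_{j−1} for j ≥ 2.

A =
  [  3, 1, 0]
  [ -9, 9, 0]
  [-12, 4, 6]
A Jordan chain for λ = 6 of length 2:
v_1 = (-3, -9, -12)ᵀ
v_2 = (1, 0, 0)ᵀ

Let N = A − (6)·I. We want v_2 with N^2 v_2 = 0 but N^1 v_2 ≠ 0; then v_{j-1} := N · v_j for j = 2, …, 2.

Pick v_2 = (1, 0, 0)ᵀ.
Then v_1 = N · v_2 = (-3, -9, -12)ᵀ.

Sanity check: (A − (6)·I) v_1 = (0, 0, 0)ᵀ = 0. ✓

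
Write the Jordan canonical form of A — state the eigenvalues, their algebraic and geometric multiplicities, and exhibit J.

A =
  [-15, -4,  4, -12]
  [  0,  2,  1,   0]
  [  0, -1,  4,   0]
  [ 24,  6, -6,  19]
J_1(1) ⊕ J_2(3) ⊕ J_1(3)

The characteristic polynomial is
  det(x·I − A) = x^4 - 10*x^3 + 36*x^2 - 54*x + 27 = (x - 3)^3*(x - 1)

Eigenvalues and multiplicities (the geometric multiplicity of λ is n − rank(A − λI), which equals the number of Jordan blocks for λ):
  λ = 1: algebraic multiplicity = 1, geometric multiplicity = 1
  λ = 3: algebraic multiplicity = 3, geometric multiplicity = 2

Determining the block sizes for each eigenvalue:
  λ = 1: one block (gm = 1), so the single block has size am = 1 → block sizes [1]
  λ = 3: 2 blocks summing to 3 forces exactly one block of size 2 and the rest size 1 → block sizes [2, 1]

Assembling the blocks gives a Jordan form
J =
  [1, 0, 0, 0]
  [0, 3, 1, 0]
  [0, 0, 3, 0]
  [0, 0, 0, 3]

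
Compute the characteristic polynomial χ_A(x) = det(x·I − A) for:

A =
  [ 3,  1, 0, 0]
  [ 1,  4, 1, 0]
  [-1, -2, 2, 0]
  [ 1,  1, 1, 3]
x^4 - 12*x^3 + 54*x^2 - 108*x + 81

Expanding det(x·I − A) (e.g. by cofactor expansion or by noting that A is similar to its Jordan form J, which has the same characteristic polynomial as A) gives
  χ_A(x) = x^4 - 12*x^3 + 54*x^2 - 108*x + 81
which factors as (x - 3)^4. The eigenvalues (with algebraic multiplicities) are λ = 3 with multiplicity 4.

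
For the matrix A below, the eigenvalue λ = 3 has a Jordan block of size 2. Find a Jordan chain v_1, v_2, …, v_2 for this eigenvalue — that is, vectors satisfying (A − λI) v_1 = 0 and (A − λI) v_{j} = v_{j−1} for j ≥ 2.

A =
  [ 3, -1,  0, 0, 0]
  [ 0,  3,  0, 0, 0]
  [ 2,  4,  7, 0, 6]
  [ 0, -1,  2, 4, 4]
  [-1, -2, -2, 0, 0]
A Jordan chain for λ = 3 of length 2:
v_1 = (2, 0, -4, 0, 2)ᵀ
v_2 = (4, -2, -1, 0, 0)ᵀ

Let N = A − (3)·I. We want v_2 with N^2 v_2 = 0 but N^1 v_2 ≠ 0; then v_{j-1} := N · v_j for j = 2, …, 2.

Pick v_2 = (4, -2, -1, 0, 0)ᵀ.
Then v_1 = N · v_2 = (2, 0, -4, 0, 2)ᵀ.

Sanity check: (A − (3)·I) v_1 = (0, 0, 0, 0, 0)ᵀ = 0. ✓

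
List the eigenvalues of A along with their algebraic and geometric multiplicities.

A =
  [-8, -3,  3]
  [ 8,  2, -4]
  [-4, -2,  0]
λ = -2: alg = 3, geom = 2

Step 1 — factor the characteristic polynomial to read off the algebraic multiplicities:
  χ_A(x) = (x + 2)^3

Step 2 — compute geometric multiplicities via the rank-nullity identity g(λ) = n − rank(A − λI):
  rank(A − (-2)·I) = 1, so dim ker(A − (-2)·I) = n − 1 = 2

Summary:
  λ = -2: algebraic multiplicity = 3, geometric multiplicity = 2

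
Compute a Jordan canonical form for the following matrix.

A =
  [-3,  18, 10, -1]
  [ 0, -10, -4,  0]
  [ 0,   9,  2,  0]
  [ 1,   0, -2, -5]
J_2(-4) ⊕ J_2(-4)

The characteristic polynomial is
  det(x·I − A) = x^4 + 16*x^3 + 96*x^2 + 256*x + 256 = (x + 4)^4

Eigenvalues and multiplicities (the geometric multiplicity of λ is n − rank(A − λI), which equals the number of Jordan blocks for λ):
  λ = -4: algebraic multiplicity = 4, geometric multiplicity = 2

Determining the block sizes for each eigenvalue:
  λ = -4: with am = 4 and gm = 2, the partition is not yet determined (e.g. several partitions of 4 into 2 parts exist). Let N = A − (-4)·I. Computing rank(N^1) = 2, rank(N^2) = 0; the number of blocks of size ≥ j is rank(N^{j−1}) − rank(N^j), giving [2, 2]. So we have 2 block(s) of size 2 → block sizes [2, 2]

Assembling the blocks gives a Jordan form
J =
  [-4,  1,  0,  0]
  [ 0, -4,  0,  0]
  [ 0,  0, -4,  1]
  [ 0,  0,  0, -4]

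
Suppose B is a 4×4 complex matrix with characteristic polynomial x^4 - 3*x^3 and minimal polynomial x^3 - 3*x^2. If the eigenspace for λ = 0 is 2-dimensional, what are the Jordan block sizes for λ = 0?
Block sizes for λ = 0: [2, 1]

Step 1 — from the characteristic polynomial, algebraic multiplicity of λ = 0 is 3. From dim ker(B − (0)·I) = 2, there are exactly 2 Jordan blocks for λ = 0.
Step 2 — from the minimal polynomial, the factor (x − 0)^2 tells us the largest block for λ = 0 has size 2.
Step 3 — with total size 3, 2 blocks, and largest block 2, the block sizes (in nonincreasing order) are [2, 1].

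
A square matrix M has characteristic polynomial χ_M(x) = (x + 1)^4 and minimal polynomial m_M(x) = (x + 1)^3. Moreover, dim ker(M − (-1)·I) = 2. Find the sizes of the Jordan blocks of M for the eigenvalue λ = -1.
Block sizes for λ = -1: [3, 1]

Step 1 — from the characteristic polynomial, algebraic multiplicity of λ = -1 is 4. From dim ker(M − (-1)·I) = 2, there are exactly 2 Jordan blocks for λ = -1.
Step 2 — from the minimal polynomial, the factor (x + 1)^3 tells us the largest block for λ = -1 has size 3.
Step 3 — with total size 4, 2 blocks, and largest block 3, the block sizes (in nonincreasing order) are [3, 1].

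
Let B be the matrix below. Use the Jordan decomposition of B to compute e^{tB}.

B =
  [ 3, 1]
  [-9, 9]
e^{tB} =
  [-3*t*exp(6*t) + exp(6*t), t*exp(6*t)]
  [-9*t*exp(6*t), 3*t*exp(6*t) + exp(6*t)]

Strategy: write B = P · J · P⁻¹ where J is a Jordan canonical form, so e^{tB} = P · e^{tJ} · P⁻¹, and e^{tJ} can be computed block-by-block.

B has Jordan form
J =
  [6, 1]
  [0, 6]
(up to reordering of blocks).

Per-block formulas:
  For a 2×2 Jordan block J_2(6): exp(t · J_2(6)) = e^(6t)·(I + t·N), where N is the 2×2 nilpotent shift.

After assembling e^{tJ} and conjugating by P, we get:

e^{tB} =
  [-3*t*exp(6*t) + exp(6*t), t*exp(6*t)]
  [-9*t*exp(6*t), 3*t*exp(6*t) + exp(6*t)]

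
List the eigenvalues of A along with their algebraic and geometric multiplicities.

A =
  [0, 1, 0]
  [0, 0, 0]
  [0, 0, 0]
λ = 0: alg = 3, geom = 2

Step 1 — factor the characteristic polynomial to read off the algebraic multiplicities:
  χ_A(x) = x^3

Step 2 — compute geometric multiplicities via the rank-nullity identity g(λ) = n − rank(A − λI):
  rank(A − (0)·I) = 1, so dim ker(A − (0)·I) = n − 1 = 2

Summary:
  λ = 0: algebraic multiplicity = 3, geometric multiplicity = 2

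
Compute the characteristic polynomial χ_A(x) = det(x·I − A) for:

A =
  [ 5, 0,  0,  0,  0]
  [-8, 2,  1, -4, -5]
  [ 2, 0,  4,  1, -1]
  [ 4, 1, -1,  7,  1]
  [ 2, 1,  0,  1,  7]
x^5 - 25*x^4 + 250*x^3 - 1250*x^2 + 3125*x - 3125

Expanding det(x·I − A) (e.g. by cofactor expansion or by noting that A is similar to its Jordan form J, which has the same characteristic polynomial as A) gives
  χ_A(x) = x^5 - 25*x^4 + 250*x^3 - 1250*x^2 + 3125*x - 3125
which factors as (x - 5)^5. The eigenvalues (with algebraic multiplicities) are λ = 5 with multiplicity 5.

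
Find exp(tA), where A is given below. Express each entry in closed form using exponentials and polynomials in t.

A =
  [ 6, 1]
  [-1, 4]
e^{tA} =
  [t*exp(5*t) + exp(5*t), t*exp(5*t)]
  [-t*exp(5*t), -t*exp(5*t) + exp(5*t)]

Strategy: write A = P · J · P⁻¹ where J is a Jordan canonical form, so e^{tA} = P · e^{tJ} · P⁻¹, and e^{tJ} can be computed block-by-block.

A has Jordan form
J =
  [5, 1]
  [0, 5]
(up to reordering of blocks).

Per-block formulas:
  For a 2×2 Jordan block J_2(5): exp(t · J_2(5)) = e^(5t)·(I + t·N), where N is the 2×2 nilpotent shift.

After assembling e^{tJ} and conjugating by P, we get:

e^{tA} =
  [t*exp(5*t) + exp(5*t), t*exp(5*t)]
  [-t*exp(5*t), -t*exp(5*t) + exp(5*t)]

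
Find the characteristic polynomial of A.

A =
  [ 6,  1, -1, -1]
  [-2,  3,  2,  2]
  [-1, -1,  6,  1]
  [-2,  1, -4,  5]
x^4 - 20*x^3 + 150*x^2 - 500*x + 625

Expanding det(x·I − A) (e.g. by cofactor expansion or by noting that A is similar to its Jordan form J, which has the same characteristic polynomial as A) gives
  χ_A(x) = x^4 - 20*x^3 + 150*x^2 - 500*x + 625
which factors as (x - 5)^4. The eigenvalues (with algebraic multiplicities) are λ = 5 with multiplicity 4.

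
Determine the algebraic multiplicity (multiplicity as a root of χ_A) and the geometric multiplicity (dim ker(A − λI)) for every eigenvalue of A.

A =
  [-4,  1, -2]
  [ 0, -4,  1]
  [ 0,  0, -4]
λ = -4: alg = 3, geom = 1

Step 1 — factor the characteristic polynomial to read off the algebraic multiplicities:
  χ_A(x) = (x + 4)^3

Step 2 — compute geometric multiplicities via the rank-nullity identity g(λ) = n − rank(A − λI):
  rank(A − (-4)·I) = 2, so dim ker(A − (-4)·I) = n − 2 = 1

Summary:
  λ = -4: algebraic multiplicity = 3, geometric multiplicity = 1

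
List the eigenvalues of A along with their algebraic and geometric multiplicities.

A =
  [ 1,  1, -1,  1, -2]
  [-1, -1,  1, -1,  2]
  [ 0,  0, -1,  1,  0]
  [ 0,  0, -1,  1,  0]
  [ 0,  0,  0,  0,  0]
λ = 0: alg = 5, geom = 3

Step 1 — factor the characteristic polynomial to read off the algebraic multiplicities:
  χ_A(x) = x^5

Step 2 — compute geometric multiplicities via the rank-nullity identity g(λ) = n − rank(A − λI):
  rank(A − (0)·I) = 2, so dim ker(A − (0)·I) = n − 2 = 3

Summary:
  λ = 0: algebraic multiplicity = 5, geometric multiplicity = 3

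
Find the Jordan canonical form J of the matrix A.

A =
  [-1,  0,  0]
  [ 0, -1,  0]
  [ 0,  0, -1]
J_1(-1) ⊕ J_1(-1) ⊕ J_1(-1)

The characteristic polynomial is
  det(x·I − A) = x^3 + 3*x^2 + 3*x + 1 = (x + 1)^3

Eigenvalues and multiplicities (the geometric multiplicity of λ is n − rank(A − λI), which equals the number of Jordan blocks for λ):
  λ = -1: algebraic multiplicity = 3, geometric multiplicity = 3

Determining the block sizes for each eigenvalue:
  λ = -1: gm = am = 3, so every block has size 1 → block sizes [1, 1, 1]

Assembling the blocks gives a Jordan form
J =
  [-1,  0,  0]
  [ 0, -1,  0]
  [ 0,  0, -1]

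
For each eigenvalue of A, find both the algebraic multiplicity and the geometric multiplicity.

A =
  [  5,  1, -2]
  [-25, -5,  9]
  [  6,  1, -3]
λ = -1: alg = 3, geom = 1

Step 1 — factor the characteristic polynomial to read off the algebraic multiplicities:
  χ_A(x) = (x + 1)^3

Step 2 — compute geometric multiplicities via the rank-nullity identity g(λ) = n − rank(A − λI):
  rank(A − (-1)·I) = 2, so dim ker(A − (-1)·I) = n − 2 = 1

Summary:
  λ = -1: algebraic multiplicity = 3, geometric multiplicity = 1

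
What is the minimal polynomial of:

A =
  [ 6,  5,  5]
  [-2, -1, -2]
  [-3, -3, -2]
x^2 - 2*x + 1

The characteristic polynomial is χ_A(x) = (x - 1)^3, so the eigenvalues are known. The minimal polynomial is
  m_A(x) = Π_λ (x − λ)^{k_λ}
where k_λ is the size of the *largest* Jordan block for λ (equivalently, the smallest k with (A − λI)^k v = 0 for every generalised eigenvector v of λ).

  λ = 1: largest Jordan block has size 2, contributing (x − 1)^2

So m_A(x) = (x - 1)^2 = x^2 - 2*x + 1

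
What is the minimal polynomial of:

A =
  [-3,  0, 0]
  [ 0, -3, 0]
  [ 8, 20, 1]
x^2 + 2*x - 3

The characteristic polynomial is χ_A(x) = (x - 1)*(x + 3)^2, so the eigenvalues are known. The minimal polynomial is
  m_A(x) = Π_λ (x − λ)^{k_λ}
where k_λ is the size of the *largest* Jordan block for λ (equivalently, the smallest k with (A − λI)^k v = 0 for every generalised eigenvector v of λ).

  λ = -3: largest Jordan block has size 1, contributing (x + 3)
  λ = 1: largest Jordan block has size 1, contributing (x − 1)

So m_A(x) = (x - 1)*(x + 3) = x^2 + 2*x - 3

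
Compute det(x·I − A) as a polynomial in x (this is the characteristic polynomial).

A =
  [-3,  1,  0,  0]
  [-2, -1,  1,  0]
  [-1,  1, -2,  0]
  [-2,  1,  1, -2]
x^4 + 8*x^3 + 24*x^2 + 32*x + 16

Expanding det(x·I − A) (e.g. by cofactor expansion or by noting that A is similar to its Jordan form J, which has the same characteristic polynomial as A) gives
  χ_A(x) = x^4 + 8*x^3 + 24*x^2 + 32*x + 16
which factors as (x + 2)^4. The eigenvalues (with algebraic multiplicities) are λ = -2 with multiplicity 4.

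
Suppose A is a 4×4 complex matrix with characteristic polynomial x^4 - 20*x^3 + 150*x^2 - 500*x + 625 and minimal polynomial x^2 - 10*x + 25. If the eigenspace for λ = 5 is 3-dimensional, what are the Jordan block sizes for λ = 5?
Block sizes for λ = 5: [2, 1, 1]

Step 1 — from the characteristic polynomial, algebraic multiplicity of λ = 5 is 4. From dim ker(A − (5)·I) = 3, there are exactly 3 Jordan blocks for λ = 5.
Step 2 — from the minimal polynomial, the factor (x − 5)^2 tells us the largest block for λ = 5 has size 2.
Step 3 — with total size 4, 3 blocks, and largest block 2, the block sizes (in nonincreasing order) are [2, 1, 1].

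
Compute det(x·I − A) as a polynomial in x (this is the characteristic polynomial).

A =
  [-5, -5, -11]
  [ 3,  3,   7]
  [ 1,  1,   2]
x^3

Expanding det(x·I − A) (e.g. by cofactor expansion or by noting that A is similar to its Jordan form J, which has the same characteristic polynomial as A) gives
  χ_A(x) = x^3
which factors as x^3. The eigenvalues (with algebraic multiplicities) are λ = 0 with multiplicity 3.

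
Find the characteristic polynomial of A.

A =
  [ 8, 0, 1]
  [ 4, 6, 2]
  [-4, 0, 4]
x^3 - 18*x^2 + 108*x - 216

Expanding det(x·I − A) (e.g. by cofactor expansion or by noting that A is similar to its Jordan form J, which has the same characteristic polynomial as A) gives
  χ_A(x) = x^3 - 18*x^2 + 108*x - 216
which factors as (x - 6)^3. The eigenvalues (with algebraic multiplicities) are λ = 6 with multiplicity 3.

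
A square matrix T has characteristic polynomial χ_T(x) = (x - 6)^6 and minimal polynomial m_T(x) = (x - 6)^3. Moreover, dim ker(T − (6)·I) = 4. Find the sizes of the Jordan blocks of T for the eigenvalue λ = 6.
Block sizes for λ = 6: [3, 1, 1, 1]

Step 1 — from the characteristic polynomial, algebraic multiplicity of λ = 6 is 6. From dim ker(T − (6)·I) = 4, there are exactly 4 Jordan blocks for λ = 6.
Step 2 — from the minimal polynomial, the factor (x − 6)^3 tells us the largest block for λ = 6 has size 3.
Step 3 — with total size 6, 4 blocks, and largest block 3, the block sizes (in nonincreasing order) are [3, 1, 1, 1].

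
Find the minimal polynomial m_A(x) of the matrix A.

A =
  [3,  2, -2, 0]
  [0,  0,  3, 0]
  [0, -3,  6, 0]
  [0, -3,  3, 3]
x^2 - 6*x + 9

The characteristic polynomial is χ_A(x) = (x - 3)^4, so the eigenvalues are known. The minimal polynomial is
  m_A(x) = Π_λ (x − λ)^{k_λ}
where k_λ is the size of the *largest* Jordan block for λ (equivalently, the smallest k with (A − λI)^k v = 0 for every generalised eigenvector v of λ).

  λ = 3: largest Jordan block has size 2, contributing (x − 3)^2

So m_A(x) = (x - 3)^2 = x^2 - 6*x + 9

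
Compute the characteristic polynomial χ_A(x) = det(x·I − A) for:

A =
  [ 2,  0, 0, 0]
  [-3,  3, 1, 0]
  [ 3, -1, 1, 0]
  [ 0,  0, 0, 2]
x^4 - 8*x^3 + 24*x^2 - 32*x + 16

Expanding det(x·I − A) (e.g. by cofactor expansion or by noting that A is similar to its Jordan form J, which has the same characteristic polynomial as A) gives
  χ_A(x) = x^4 - 8*x^3 + 24*x^2 - 32*x + 16
which factors as (x - 2)^4. The eigenvalues (with algebraic multiplicities) are λ = 2 with multiplicity 4.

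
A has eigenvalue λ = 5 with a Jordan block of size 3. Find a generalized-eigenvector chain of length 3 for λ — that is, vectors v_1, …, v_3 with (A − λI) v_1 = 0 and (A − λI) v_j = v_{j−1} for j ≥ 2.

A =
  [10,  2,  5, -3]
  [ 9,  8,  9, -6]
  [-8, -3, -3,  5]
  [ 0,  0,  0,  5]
A Jordan chain for λ = 5 of length 3:
v_1 = (3, 0, -3, 0)ᵀ
v_2 = (5, 9, -8, 0)ᵀ
v_3 = (1, 0, 0, 0)ᵀ

Let N = A − (5)·I. We want v_3 with N^3 v_3 = 0 but N^2 v_3 ≠ 0; then v_{j-1} := N · v_j for j = 3, …, 2.

Pick v_3 = (1, 0, 0, 0)ᵀ.
Then v_2 = N · v_3 = (5, 9, -8, 0)ᵀ.
Then v_1 = N · v_2 = (3, 0, -3, 0)ᵀ.

Sanity check: (A − (5)·I) v_1 = (0, 0, 0, 0)ᵀ = 0. ✓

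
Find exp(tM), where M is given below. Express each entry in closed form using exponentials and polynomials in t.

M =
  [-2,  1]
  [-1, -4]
e^{tM} =
  [t*exp(-3*t) + exp(-3*t), t*exp(-3*t)]
  [-t*exp(-3*t), -t*exp(-3*t) + exp(-3*t)]

Strategy: write M = P · J · P⁻¹ where J is a Jordan canonical form, so e^{tM} = P · e^{tJ} · P⁻¹, and e^{tJ} can be computed block-by-block.

M has Jordan form
J =
  [-3,  1]
  [ 0, -3]
(up to reordering of blocks).

Per-block formulas:
  For a 2×2 Jordan block J_2(-3): exp(t · J_2(-3)) = e^(-3t)·(I + t·N), where N is the 2×2 nilpotent shift.

After assembling e^{tJ} and conjugating by P, we get:

e^{tM} =
  [t*exp(-3*t) + exp(-3*t), t*exp(-3*t)]
  [-t*exp(-3*t), -t*exp(-3*t) + exp(-3*t)]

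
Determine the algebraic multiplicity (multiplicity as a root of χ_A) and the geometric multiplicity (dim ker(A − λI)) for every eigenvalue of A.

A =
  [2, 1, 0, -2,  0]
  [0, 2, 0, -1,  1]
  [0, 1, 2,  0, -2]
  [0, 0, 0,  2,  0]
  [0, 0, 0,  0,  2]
λ = 2: alg = 5, geom = 3

Step 1 — factor the characteristic polynomial to read off the algebraic multiplicities:
  χ_A(x) = (x - 2)^5

Step 2 — compute geometric multiplicities via the rank-nullity identity g(λ) = n − rank(A − λI):
  rank(A − (2)·I) = 2, so dim ker(A − (2)·I) = n − 2 = 3

Summary:
  λ = 2: algebraic multiplicity = 5, geometric multiplicity = 3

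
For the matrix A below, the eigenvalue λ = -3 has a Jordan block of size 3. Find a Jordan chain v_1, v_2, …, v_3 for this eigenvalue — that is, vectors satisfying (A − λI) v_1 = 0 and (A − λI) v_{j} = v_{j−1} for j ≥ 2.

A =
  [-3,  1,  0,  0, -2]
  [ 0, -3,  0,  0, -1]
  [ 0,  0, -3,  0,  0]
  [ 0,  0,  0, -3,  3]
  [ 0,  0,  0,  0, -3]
A Jordan chain for λ = -3 of length 3:
v_1 = (-1, 0, 0, 0, 0)ᵀ
v_2 = (-2, -1, 0, 3, 0)ᵀ
v_3 = (0, 0, 0, 0, 1)ᵀ

Let N = A − (-3)·I. We want v_3 with N^3 v_3 = 0 but N^2 v_3 ≠ 0; then v_{j-1} := N · v_j for j = 3, …, 2.

Pick v_3 = (0, 0, 0, 0, 1)ᵀ.
Then v_2 = N · v_3 = (-2, -1, 0, 3, 0)ᵀ.
Then v_1 = N · v_2 = (-1, 0, 0, 0, 0)ᵀ.

Sanity check: (A − (-3)·I) v_1 = (0, 0, 0, 0, 0)ᵀ = 0. ✓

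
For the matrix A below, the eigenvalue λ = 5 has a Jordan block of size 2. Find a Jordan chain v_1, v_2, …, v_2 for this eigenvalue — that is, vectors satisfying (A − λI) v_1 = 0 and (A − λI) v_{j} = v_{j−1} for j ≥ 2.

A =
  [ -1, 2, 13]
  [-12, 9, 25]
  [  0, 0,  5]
A Jordan chain for λ = 5 of length 2:
v_1 = (-3, -9, 0)ᵀ
v_2 = (7, 0, 3)ᵀ

Let N = A − (5)·I. We want v_2 with N^2 v_2 = 0 but N^1 v_2 ≠ 0; then v_{j-1} := N · v_j for j = 2, …, 2.

Pick v_2 = (7, 0, 3)ᵀ.
Then v_1 = N · v_2 = (-3, -9, 0)ᵀ.

Sanity check: (A − (5)·I) v_1 = (0, 0, 0)ᵀ = 0. ✓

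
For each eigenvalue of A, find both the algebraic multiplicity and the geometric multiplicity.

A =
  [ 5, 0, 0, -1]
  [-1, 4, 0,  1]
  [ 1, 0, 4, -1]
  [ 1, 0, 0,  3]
λ = 4: alg = 4, geom = 3

Step 1 — factor the characteristic polynomial to read off the algebraic multiplicities:
  χ_A(x) = (x - 4)^4

Step 2 — compute geometric multiplicities via the rank-nullity identity g(λ) = n − rank(A − λI):
  rank(A − (4)·I) = 1, so dim ker(A − (4)·I) = n − 1 = 3

Summary:
  λ = 4: algebraic multiplicity = 4, geometric multiplicity = 3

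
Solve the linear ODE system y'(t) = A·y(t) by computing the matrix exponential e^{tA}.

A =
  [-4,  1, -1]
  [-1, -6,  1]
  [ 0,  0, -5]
e^{tA} =
  [t*exp(-5*t) + exp(-5*t), t*exp(-5*t), -t*exp(-5*t)]
  [-t*exp(-5*t), -t*exp(-5*t) + exp(-5*t), t*exp(-5*t)]
  [0, 0, exp(-5*t)]

Strategy: write A = P · J · P⁻¹ where J is a Jordan canonical form, so e^{tA} = P · e^{tJ} · P⁻¹, and e^{tJ} can be computed block-by-block.

A has Jordan form
J =
  [-5,  1,  0]
  [ 0, -5,  0]
  [ 0,  0, -5]
(up to reordering of blocks).

Per-block formulas:
  For a 1×1 block at λ = -5: exp(t · [-5]) = [e^(-5t)].
  For a 2×2 Jordan block J_2(-5): exp(t · J_2(-5)) = e^(-5t)·(I + t·N), where N is the 2×2 nilpotent shift.

After assembling e^{tJ} and conjugating by P, we get:

e^{tA} =
  [t*exp(-5*t) + exp(-5*t), t*exp(-5*t), -t*exp(-5*t)]
  [-t*exp(-5*t), -t*exp(-5*t) + exp(-5*t), t*exp(-5*t)]
  [0, 0, exp(-5*t)]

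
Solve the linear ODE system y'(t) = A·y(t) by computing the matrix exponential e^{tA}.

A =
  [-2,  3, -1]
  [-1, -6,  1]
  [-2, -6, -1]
e^{tA} =
  [t*exp(-3*t) + exp(-3*t), 3*t*exp(-3*t), -t*exp(-3*t)]
  [-t*exp(-3*t), -3*t*exp(-3*t) + exp(-3*t), t*exp(-3*t)]
  [-2*t*exp(-3*t), -6*t*exp(-3*t), 2*t*exp(-3*t) + exp(-3*t)]

Strategy: write A = P · J · P⁻¹ where J is a Jordan canonical form, so e^{tA} = P · e^{tJ} · P⁻¹, and e^{tJ} can be computed block-by-block.

A has Jordan form
J =
  [-3,  1,  0]
  [ 0, -3,  0]
  [ 0,  0, -3]
(up to reordering of blocks).

Per-block formulas:
  For a 1×1 block at λ = -3: exp(t · [-3]) = [e^(-3t)].
  For a 2×2 Jordan block J_2(-3): exp(t · J_2(-3)) = e^(-3t)·(I + t·N), where N is the 2×2 nilpotent shift.

After assembling e^{tJ} and conjugating by P, we get:

e^{tA} =
  [t*exp(-3*t) + exp(-3*t), 3*t*exp(-3*t), -t*exp(-3*t)]
  [-t*exp(-3*t), -3*t*exp(-3*t) + exp(-3*t), t*exp(-3*t)]
  [-2*t*exp(-3*t), -6*t*exp(-3*t), 2*t*exp(-3*t) + exp(-3*t)]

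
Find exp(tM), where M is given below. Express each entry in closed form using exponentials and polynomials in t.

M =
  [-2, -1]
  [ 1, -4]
e^{tM} =
  [t*exp(-3*t) + exp(-3*t), -t*exp(-3*t)]
  [t*exp(-3*t), -t*exp(-3*t) + exp(-3*t)]

Strategy: write M = P · J · P⁻¹ where J is a Jordan canonical form, so e^{tM} = P · e^{tJ} · P⁻¹, and e^{tJ} can be computed block-by-block.

M has Jordan form
J =
  [-3,  1]
  [ 0, -3]
(up to reordering of blocks).

Per-block formulas:
  For a 2×2 Jordan block J_2(-3): exp(t · J_2(-3)) = e^(-3t)·(I + t·N), where N is the 2×2 nilpotent shift.

After assembling e^{tJ} and conjugating by P, we get:

e^{tM} =
  [t*exp(-3*t) + exp(-3*t), -t*exp(-3*t)]
  [t*exp(-3*t), -t*exp(-3*t) + exp(-3*t)]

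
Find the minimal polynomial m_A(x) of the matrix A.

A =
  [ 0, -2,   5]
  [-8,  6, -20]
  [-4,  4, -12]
x^2 + 4*x + 4

The characteristic polynomial is χ_A(x) = (x + 2)^3, so the eigenvalues are known. The minimal polynomial is
  m_A(x) = Π_λ (x − λ)^{k_λ}
where k_λ is the size of the *largest* Jordan block for λ (equivalently, the smallest k with (A − λI)^k v = 0 for every generalised eigenvector v of λ).

  λ = -2: largest Jordan block has size 2, contributing (x + 2)^2

So m_A(x) = (x + 2)^2 = x^2 + 4*x + 4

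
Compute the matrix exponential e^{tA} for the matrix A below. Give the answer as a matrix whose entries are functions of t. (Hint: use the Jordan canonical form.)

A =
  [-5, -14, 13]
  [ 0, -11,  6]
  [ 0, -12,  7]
e^{tA} =
  [exp(-5*t), -2*t*exp(-5*t) - 2*exp(t) + 2*exp(-5*t), t*exp(-5*t) + 2*exp(t) - 2*exp(-5*t)]
  [0, -exp(t) + 2*exp(-5*t), exp(t) - exp(-5*t)]
  [0, -2*exp(t) + 2*exp(-5*t), 2*exp(t) - exp(-5*t)]

Strategy: write A = P · J · P⁻¹ where J is a Jordan canonical form, so e^{tA} = P · e^{tJ} · P⁻¹, and e^{tJ} can be computed block-by-block.

A has Jordan form
J =
  [-5,  1, 0]
  [ 0, -5, 0]
  [ 0,  0, 1]
(up to reordering of blocks).

Per-block formulas:
  For a 2×2 Jordan block J_2(-5): exp(t · J_2(-5)) = e^(-5t)·(I + t·N), where N is the 2×2 nilpotent shift.
  For a 1×1 block at λ = 1: exp(t · [1]) = [e^(1t)].

After assembling e^{tJ} and conjugating by P, we get:

e^{tA} =
  [exp(-5*t), -2*t*exp(-5*t) - 2*exp(t) + 2*exp(-5*t), t*exp(-5*t) + 2*exp(t) - 2*exp(-5*t)]
  [0, -exp(t) + 2*exp(-5*t), exp(t) - exp(-5*t)]
  [0, -2*exp(t) + 2*exp(-5*t), 2*exp(t) - exp(-5*t)]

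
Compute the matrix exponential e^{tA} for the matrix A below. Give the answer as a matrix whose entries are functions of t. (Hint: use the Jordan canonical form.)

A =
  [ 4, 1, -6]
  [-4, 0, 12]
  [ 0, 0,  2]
e^{tA} =
  [2*t*exp(2*t) + exp(2*t), t*exp(2*t), -6*t*exp(2*t)]
  [-4*t*exp(2*t), -2*t*exp(2*t) + exp(2*t), 12*t*exp(2*t)]
  [0, 0, exp(2*t)]

Strategy: write A = P · J · P⁻¹ where J is a Jordan canonical form, so e^{tA} = P · e^{tJ} · P⁻¹, and e^{tJ} can be computed block-by-block.

A has Jordan form
J =
  [2, 1, 0]
  [0, 2, 0]
  [0, 0, 2]
(up to reordering of blocks).

Per-block formulas:
  For a 2×2 Jordan block J_2(2): exp(t · J_2(2)) = e^(2t)·(I + t·N), where N is the 2×2 nilpotent shift.
  For a 1×1 block at λ = 2: exp(t · [2]) = [e^(2t)].

After assembling e^{tJ} and conjugating by P, we get:

e^{tA} =
  [2*t*exp(2*t) + exp(2*t), t*exp(2*t), -6*t*exp(2*t)]
  [-4*t*exp(2*t), -2*t*exp(2*t) + exp(2*t), 12*t*exp(2*t)]
  [0, 0, exp(2*t)]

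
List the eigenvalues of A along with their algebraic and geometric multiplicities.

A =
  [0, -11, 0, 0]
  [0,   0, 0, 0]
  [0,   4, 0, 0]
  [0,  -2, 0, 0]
λ = 0: alg = 4, geom = 3

Step 1 — factor the characteristic polynomial to read off the algebraic multiplicities:
  χ_A(x) = x^4

Step 2 — compute geometric multiplicities via the rank-nullity identity g(λ) = n − rank(A − λI):
  rank(A − (0)·I) = 1, so dim ker(A − (0)·I) = n − 1 = 3

Summary:
  λ = 0: algebraic multiplicity = 4, geometric multiplicity = 3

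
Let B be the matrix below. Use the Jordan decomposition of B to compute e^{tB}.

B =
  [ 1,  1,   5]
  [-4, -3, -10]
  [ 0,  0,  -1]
e^{tB} =
  [2*t*exp(-t) + exp(-t), t*exp(-t), 5*t*exp(-t)]
  [-4*t*exp(-t), -2*t*exp(-t) + exp(-t), -10*t*exp(-t)]
  [0, 0, exp(-t)]

Strategy: write B = P · J · P⁻¹ where J is a Jordan canonical form, so e^{tB} = P · e^{tJ} · P⁻¹, and e^{tJ} can be computed block-by-block.

B has Jordan form
J =
  [-1,  1,  0]
  [ 0, -1,  0]
  [ 0,  0, -1]
(up to reordering of blocks).

Per-block formulas:
  For a 2×2 Jordan block J_2(-1): exp(t · J_2(-1)) = e^(-1t)·(I + t·N), where N is the 2×2 nilpotent shift.
  For a 1×1 block at λ = -1: exp(t · [-1]) = [e^(-1t)].

After assembling e^{tJ} and conjugating by P, we get:

e^{tB} =
  [2*t*exp(-t) + exp(-t), t*exp(-t), 5*t*exp(-t)]
  [-4*t*exp(-t), -2*t*exp(-t) + exp(-t), -10*t*exp(-t)]
  [0, 0, exp(-t)]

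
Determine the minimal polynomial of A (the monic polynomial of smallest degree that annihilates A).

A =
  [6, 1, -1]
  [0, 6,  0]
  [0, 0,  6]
x^2 - 12*x + 36

The characteristic polynomial is χ_A(x) = (x - 6)^3, so the eigenvalues are known. The minimal polynomial is
  m_A(x) = Π_λ (x − λ)^{k_λ}
where k_λ is the size of the *largest* Jordan block for λ (equivalently, the smallest k with (A − λI)^k v = 0 for every generalised eigenvector v of λ).

  λ = 6: largest Jordan block has size 2, contributing (x − 6)^2

So m_A(x) = (x - 6)^2 = x^2 - 12*x + 36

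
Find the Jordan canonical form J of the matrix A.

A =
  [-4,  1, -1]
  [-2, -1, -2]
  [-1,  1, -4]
J_2(-3) ⊕ J_1(-3)

The characteristic polynomial is
  det(x·I − A) = x^3 + 9*x^2 + 27*x + 27 = (x + 3)^3

Eigenvalues and multiplicities (the geometric multiplicity of λ is n − rank(A − λI), which equals the number of Jordan blocks for λ):
  λ = -3: algebraic multiplicity = 3, geometric multiplicity = 2

Determining the block sizes for each eigenvalue:
  λ = -3: 2 blocks summing to 3 forces exactly one block of size 2 and the rest size 1 → block sizes [2, 1]

Assembling the blocks gives a Jordan form
J =
  [-3,  1,  0]
  [ 0, -3,  0]
  [ 0,  0, -3]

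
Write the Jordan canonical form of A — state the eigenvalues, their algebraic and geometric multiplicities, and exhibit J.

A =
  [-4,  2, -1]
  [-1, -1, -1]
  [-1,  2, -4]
J_2(-3) ⊕ J_1(-3)

The characteristic polynomial is
  det(x·I − A) = x^3 + 9*x^2 + 27*x + 27 = (x + 3)^3

Eigenvalues and multiplicities (the geometric multiplicity of λ is n − rank(A − λI), which equals the number of Jordan blocks for λ):
  λ = -3: algebraic multiplicity = 3, geometric multiplicity = 2

Determining the block sizes for each eigenvalue:
  λ = -3: 2 blocks summing to 3 forces exactly one block of size 2 and the rest size 1 → block sizes [2, 1]

Assembling the blocks gives a Jordan form
J =
  [-3,  1,  0]
  [ 0, -3,  0]
  [ 0,  0, -3]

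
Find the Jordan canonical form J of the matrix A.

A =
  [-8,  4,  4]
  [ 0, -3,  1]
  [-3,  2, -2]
J_1(-5) ⊕ J_2(-4)

The characteristic polynomial is
  det(x·I − A) = x^3 + 13*x^2 + 56*x + 80 = (x + 4)^2*(x + 5)

Eigenvalues and multiplicities (the geometric multiplicity of λ is n − rank(A − λI), which equals the number of Jordan blocks for λ):
  λ = -5: algebraic multiplicity = 1, geometric multiplicity = 1
  λ = -4: algebraic multiplicity = 2, geometric multiplicity = 1

Determining the block sizes for each eigenvalue:
  λ = -5: one block (gm = 1), so the single block has size am = 1 → block sizes [1]
  λ = -4: one block (gm = 1), so the single block has size am = 2 → block sizes [2]

Assembling the blocks gives a Jordan form
J =
  [-5,  0,  0]
  [ 0, -4,  1]
  [ 0,  0, -4]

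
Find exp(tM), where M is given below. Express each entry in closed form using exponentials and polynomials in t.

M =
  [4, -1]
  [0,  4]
e^{tM} =
  [exp(4*t), -t*exp(4*t)]
  [0, exp(4*t)]

Strategy: write M = P · J · P⁻¹ where J is a Jordan canonical form, so e^{tM} = P · e^{tJ} · P⁻¹, and e^{tJ} can be computed block-by-block.

M has Jordan form
J =
  [4, 1]
  [0, 4]
(up to reordering of blocks).

Per-block formulas:
  For a 2×2 Jordan block J_2(4): exp(t · J_2(4)) = e^(4t)·(I + t·N), where N is the 2×2 nilpotent shift.

After assembling e^{tJ} and conjugating by P, we get:

e^{tM} =
  [exp(4*t), -t*exp(4*t)]
  [0, exp(4*t)]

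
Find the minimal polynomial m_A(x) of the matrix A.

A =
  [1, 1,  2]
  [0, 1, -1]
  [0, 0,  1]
x^3 - 3*x^2 + 3*x - 1

The characteristic polynomial is χ_A(x) = (x - 1)^3, so the eigenvalues are known. The minimal polynomial is
  m_A(x) = Π_λ (x − λ)^{k_λ}
where k_λ is the size of the *largest* Jordan block for λ (equivalently, the smallest k with (A − λI)^k v = 0 for every generalised eigenvector v of λ).

  λ = 1: largest Jordan block has size 3, contributing (x − 1)^3

So m_A(x) = (x - 1)^3 = x^3 - 3*x^2 + 3*x - 1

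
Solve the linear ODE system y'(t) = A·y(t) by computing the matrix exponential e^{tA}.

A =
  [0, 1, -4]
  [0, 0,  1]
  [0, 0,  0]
e^{tA} =
  [1, t, t^2/2 - 4*t]
  [0, 1, t]
  [0, 0, 1]

Strategy: write A = P · J · P⁻¹ where J is a Jordan canonical form, so e^{tA} = P · e^{tJ} · P⁻¹, and e^{tJ} can be computed block-by-block.

A has Jordan form
J =
  [0, 1, 0]
  [0, 0, 1]
  [0, 0, 0]
(up to reordering of blocks).

Per-block formulas:
  For a 3×3 Jordan block J_3(0): exp(t · J_3(0)) = e^(0t)·(I + t·N + (t^2/2)·N^2), where N is the 3×3 nilpotent shift.

After assembling e^{tJ} and conjugating by P, we get:

e^{tA} =
  [1, t, t^2/2 - 4*t]
  [0, 1, t]
  [0, 0, 1]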